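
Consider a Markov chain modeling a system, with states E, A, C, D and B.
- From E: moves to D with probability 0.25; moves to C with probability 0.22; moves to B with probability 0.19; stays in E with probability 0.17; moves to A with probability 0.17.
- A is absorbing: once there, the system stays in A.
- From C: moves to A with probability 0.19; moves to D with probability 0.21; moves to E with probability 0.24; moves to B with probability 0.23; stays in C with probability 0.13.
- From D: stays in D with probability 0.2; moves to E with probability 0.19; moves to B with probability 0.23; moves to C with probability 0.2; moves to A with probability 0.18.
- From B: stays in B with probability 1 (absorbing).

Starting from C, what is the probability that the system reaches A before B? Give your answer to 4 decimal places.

0.4532

Let h(s) be the probability of absorption at A starting from transient state s. Then h(A) = 1 and h(B) = 0. By first-step analysis:
h(E) = 0.17·h(E) + 0.17·1 + 0.22·h(C) + 0.25·h(D) + 0.19·0
h(C) = 0.24·h(E) + 0.19·1 + 0.13·h(C) + 0.21·h(D) + 0.23·0
h(D) = 0.19·h(E) + 0.18·1 + 0.2·h(C) + 0.2·h(D) + 0.23·0
Solving: h(E) = 0.4597, h(C) = 0.4532, h(D) = 0.4475.
Starting from C, the probability is 0.4532.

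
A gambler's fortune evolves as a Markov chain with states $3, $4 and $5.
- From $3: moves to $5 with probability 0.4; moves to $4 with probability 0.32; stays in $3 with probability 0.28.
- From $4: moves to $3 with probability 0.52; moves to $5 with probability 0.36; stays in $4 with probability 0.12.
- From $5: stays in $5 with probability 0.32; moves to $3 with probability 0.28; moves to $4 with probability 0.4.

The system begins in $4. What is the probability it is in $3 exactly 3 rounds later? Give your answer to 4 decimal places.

0.3580

Propagate the distribution vector 3 rounds from $4.
After 0 rounds: (0.0000, 1.0000, 0.0000)
After 1 round: (0.5200, 0.1200, 0.3600)
After 2 rounds: (0.3088, 0.3248, 0.3664)
After 3 rounds: (0.3580, 0.2844, 0.3577)
P(in $3 after 3 rounds) = 0.3580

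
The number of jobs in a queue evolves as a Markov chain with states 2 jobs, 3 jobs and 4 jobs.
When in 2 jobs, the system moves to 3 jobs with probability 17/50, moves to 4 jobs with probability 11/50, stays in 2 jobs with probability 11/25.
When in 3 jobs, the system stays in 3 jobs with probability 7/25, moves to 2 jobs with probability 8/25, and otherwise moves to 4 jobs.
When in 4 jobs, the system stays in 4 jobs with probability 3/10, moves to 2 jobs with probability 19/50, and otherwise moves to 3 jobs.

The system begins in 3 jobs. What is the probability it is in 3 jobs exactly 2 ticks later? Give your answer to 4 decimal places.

0.3152

Sum over the intermediate state after 1 tick:
P = P(3 jobs→2 jobs)·P(2 jobs→3 jobs) + P(3 jobs→3 jobs)·P(3 jobs→3 jobs) + P(3 jobs→4 jobs)·P(4 jobs→3 jobs)
  = 0.32×0.34 + 0.28×0.28 + 0.4×0.32
  = 0.1088 + 0.0784 + 0.1280 = 0.3152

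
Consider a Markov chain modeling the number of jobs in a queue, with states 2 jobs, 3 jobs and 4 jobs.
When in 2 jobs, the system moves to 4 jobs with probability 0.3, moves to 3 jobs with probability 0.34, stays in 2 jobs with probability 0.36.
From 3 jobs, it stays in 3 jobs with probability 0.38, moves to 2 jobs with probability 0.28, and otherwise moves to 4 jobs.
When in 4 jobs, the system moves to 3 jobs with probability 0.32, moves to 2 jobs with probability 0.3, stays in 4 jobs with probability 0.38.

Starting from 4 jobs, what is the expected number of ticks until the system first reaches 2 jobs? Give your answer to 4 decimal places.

3.4107

Let t(s) be the expected number of ticks to first reach 2 jobs from state s, with t(2 jobs) = 0. Conditioning on the first tick:
t(3 jobs) = 1 + 0.38·t(3 jobs) + 0.34·t(4 jobs)
t(4 jobs) = 1 + 0.32·t(3 jobs) + 0.38·t(4 jobs)
Solving: t(3 jobs) = 3.4833, t(4 jobs) = 3.4107.
Expected ticks from 4 jobs to 2 jobs: 3.4107.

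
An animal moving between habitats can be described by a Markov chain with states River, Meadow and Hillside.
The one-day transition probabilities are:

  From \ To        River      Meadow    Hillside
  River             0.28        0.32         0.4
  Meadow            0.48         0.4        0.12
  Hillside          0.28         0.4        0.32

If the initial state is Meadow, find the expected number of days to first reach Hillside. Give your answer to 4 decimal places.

4.3103

Let t(s) be the expected number of days to first reach Hillside from state s, with t(Hillside) = 0. Conditioning on the first day:
t(River) = 1 + 0.28·t(River) + 0.32·t(Meadow)
t(Meadow) = 1 + 0.48·t(River) + 0.4·t(Meadow)
Solving: t(River) = 3.3046, t(Meadow) = 4.3103.
Expected days from Meadow to Hillside: 4.3103.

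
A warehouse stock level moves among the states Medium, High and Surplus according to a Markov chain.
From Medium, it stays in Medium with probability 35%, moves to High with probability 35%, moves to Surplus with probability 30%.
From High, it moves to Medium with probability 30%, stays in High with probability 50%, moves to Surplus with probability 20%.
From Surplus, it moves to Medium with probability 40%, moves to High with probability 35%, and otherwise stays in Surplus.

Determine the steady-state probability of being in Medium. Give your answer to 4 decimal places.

Let the stationary distribution be π with π = πP and π_1 + π_2 + π_3 = 1.
π_1 = 0.35·π_1 + 0.3·π_2 + 0.4·π_3
π_2 = 0.35·π_1 + 0.5·π_2 + 0.35·π_3
Solving with the normalization constraint gives π = (0.3417, 0.4118, 0.2465).
So the stationary probability of Medium is 0.3417.

0.3417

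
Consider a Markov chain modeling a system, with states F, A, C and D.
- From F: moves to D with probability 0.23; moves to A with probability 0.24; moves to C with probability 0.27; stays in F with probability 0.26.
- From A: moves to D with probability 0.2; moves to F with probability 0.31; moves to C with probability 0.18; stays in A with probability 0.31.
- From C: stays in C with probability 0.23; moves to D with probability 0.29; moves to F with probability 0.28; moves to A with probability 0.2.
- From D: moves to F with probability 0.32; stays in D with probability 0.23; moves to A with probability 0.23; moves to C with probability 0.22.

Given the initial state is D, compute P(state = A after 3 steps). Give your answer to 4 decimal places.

Propagate the distribution vector 3 steps from D.
After 0 steps: (0.0000, 0.0000, 0.0000, 1.0000)
After 1 step: (0.3200, 0.2300, 0.2200, 0.2300)
After 2 steps: (0.2897, 0.2450, 0.2290, 0.2363)
After 3 steps: (0.2910, 0.2456, 0.2270, 0.2364)
P(in A after 3 steps) = 0.2456

0.2456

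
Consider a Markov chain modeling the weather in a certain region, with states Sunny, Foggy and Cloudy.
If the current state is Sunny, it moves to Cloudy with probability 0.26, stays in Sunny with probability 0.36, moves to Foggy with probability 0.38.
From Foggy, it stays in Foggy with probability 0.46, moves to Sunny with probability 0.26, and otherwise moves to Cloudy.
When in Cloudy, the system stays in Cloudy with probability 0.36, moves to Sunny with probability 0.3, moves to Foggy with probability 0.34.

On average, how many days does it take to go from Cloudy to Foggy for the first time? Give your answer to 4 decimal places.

Let t(s) be the expected number of days to first reach Foggy from state s, with t(Foggy) = 0. Conditioning on the first day:
t(Sunny) = 1 + 0.36·t(Sunny) + 0.26·t(Cloudy)
t(Cloudy) = 1 + 0.3·t(Sunny) + 0.36·t(Cloudy)
Solving: t(Sunny) = 2.7141, t(Cloudy) = 2.8347.
Expected days from Cloudy to Foggy: 2.8347.

2.8347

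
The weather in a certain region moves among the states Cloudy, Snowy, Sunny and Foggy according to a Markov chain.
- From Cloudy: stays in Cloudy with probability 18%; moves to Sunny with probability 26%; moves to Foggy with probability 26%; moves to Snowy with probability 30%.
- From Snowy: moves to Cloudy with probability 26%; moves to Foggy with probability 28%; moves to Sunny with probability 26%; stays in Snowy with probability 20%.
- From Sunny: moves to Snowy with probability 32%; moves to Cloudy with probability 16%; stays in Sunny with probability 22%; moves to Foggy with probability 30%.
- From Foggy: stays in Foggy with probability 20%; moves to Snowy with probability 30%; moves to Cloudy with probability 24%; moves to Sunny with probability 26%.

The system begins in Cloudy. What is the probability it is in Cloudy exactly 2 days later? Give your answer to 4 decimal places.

0.2144

Propagate the distribution vector 2 days from Cloudy.
After 0 days: (1.0000, 0.0000, 0.0000, 0.0000)
After 1 day: (0.1800, 0.3000, 0.2600, 0.2600)
After 2 days: (0.2144, 0.2752, 0.2496, 0.2608)
P(in Cloudy after 2 days) = 0.2144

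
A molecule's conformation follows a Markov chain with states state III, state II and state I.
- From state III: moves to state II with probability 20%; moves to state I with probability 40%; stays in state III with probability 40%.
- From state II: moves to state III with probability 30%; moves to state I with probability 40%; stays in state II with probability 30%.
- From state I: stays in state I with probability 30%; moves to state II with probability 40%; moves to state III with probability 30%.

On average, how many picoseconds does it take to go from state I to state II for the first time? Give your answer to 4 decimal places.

Let t(s) be the expected number of picoseconds to first reach state II from state s, with t(state II) = 0. Conditioning on the first picosecond:
t(state III) = 1 + 0.4·t(state III) + 0.4·t(state I)
t(state I) = 1 + 0.3·t(state III) + 0.3·t(state I)
Solving: t(state III) = 3.6667, t(state I) = 3.0000.
Expected picoseconds from state I to state II: 3.0000.

3.0000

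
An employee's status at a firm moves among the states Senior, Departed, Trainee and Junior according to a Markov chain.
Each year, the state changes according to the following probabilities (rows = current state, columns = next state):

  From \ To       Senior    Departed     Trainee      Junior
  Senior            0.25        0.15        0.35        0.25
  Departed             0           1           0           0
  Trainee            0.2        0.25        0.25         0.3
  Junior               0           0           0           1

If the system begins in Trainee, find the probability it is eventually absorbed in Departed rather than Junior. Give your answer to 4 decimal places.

0.4416

Let h(s) be the probability of absorption at Departed starting from transient state s. Then h(Departed) = 1 and h(Junior) = 0. By first-step analysis:
h(Senior) = 0.25·h(Senior) + 0.15·1 + 0.35·h(Trainee) + 0.25·0
h(Trainee) = 0.2·h(Senior) + 0.25·1 + 0.25·h(Trainee) + 0.3·0
Solving: h(Senior) = 0.4061, h(Trainee) = 0.4416.
Starting from Trainee, the probability is 0.4416.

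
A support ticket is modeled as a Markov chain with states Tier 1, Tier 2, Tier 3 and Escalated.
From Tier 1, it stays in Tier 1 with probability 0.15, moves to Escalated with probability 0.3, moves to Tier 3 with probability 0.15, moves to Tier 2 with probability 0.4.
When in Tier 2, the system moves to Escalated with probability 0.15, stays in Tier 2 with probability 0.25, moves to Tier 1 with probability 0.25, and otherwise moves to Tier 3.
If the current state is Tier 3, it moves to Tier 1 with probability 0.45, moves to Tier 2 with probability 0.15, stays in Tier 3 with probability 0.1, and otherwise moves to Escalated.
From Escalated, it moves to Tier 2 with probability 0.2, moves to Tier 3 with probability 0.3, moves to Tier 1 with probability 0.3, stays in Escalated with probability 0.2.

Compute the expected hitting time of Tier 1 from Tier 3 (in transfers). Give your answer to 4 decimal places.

Let t(s) be the expected number of transfers to first reach Tier 1 from state s, with t(Tier 1) = 0. Conditioning on the first transfer:
t(Tier 2) = 1 + 0.25·t(Tier 2) + 0.35·t(Tier 3) + 0.15·t(Escalated)
t(Tier 3) = 1 + 0.15·t(Tier 2) + 0.1·t(Tier 3) + 0.3·t(Escalated)
t(Escalated) = 1 + 0.2·t(Tier 2) + 0.3·t(Tier 3) + 0.2·t(Escalated)
Solving: t(Tier 2) = 3.1803, t(Tier 3) = 2.6547, t(Escalated) = 3.0406.
Expected transfers from Tier 3 to Tier 1: 2.6547.

2.6547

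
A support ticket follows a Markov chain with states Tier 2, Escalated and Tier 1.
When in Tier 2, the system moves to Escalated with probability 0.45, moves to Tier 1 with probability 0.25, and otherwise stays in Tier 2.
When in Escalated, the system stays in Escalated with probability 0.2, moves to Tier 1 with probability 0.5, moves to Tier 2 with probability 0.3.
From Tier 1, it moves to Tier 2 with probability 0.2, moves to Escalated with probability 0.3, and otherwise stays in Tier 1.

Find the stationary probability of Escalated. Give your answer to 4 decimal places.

Let the stationary distribution be π with π = πP and π_1 + π_2 + π_3 = 1.
π_1 = 0.3·π_1 + 0.3·π_2 + 0.2·π_3
π_2 = 0.45·π_1 + 0.2·π_2 + 0.3·π_3
Solving with the normalization constraint gives π = (0.2564, 0.3077, 0.4359).
So the stationary probability of Escalated is 0.3077.

0.3077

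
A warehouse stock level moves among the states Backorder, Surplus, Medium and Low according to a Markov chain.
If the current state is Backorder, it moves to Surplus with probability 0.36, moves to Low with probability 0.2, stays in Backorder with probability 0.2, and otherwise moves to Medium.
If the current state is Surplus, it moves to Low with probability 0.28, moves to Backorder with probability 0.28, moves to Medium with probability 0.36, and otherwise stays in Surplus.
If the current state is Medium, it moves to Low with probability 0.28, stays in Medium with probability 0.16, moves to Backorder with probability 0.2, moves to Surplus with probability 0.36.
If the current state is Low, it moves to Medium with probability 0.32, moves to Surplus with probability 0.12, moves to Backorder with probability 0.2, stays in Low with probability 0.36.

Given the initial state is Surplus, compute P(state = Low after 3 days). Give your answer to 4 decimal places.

0.2859

Propagate the distribution vector 3 days from Surplus.
After 0 days: (0.0000, 1.0000, 0.0000, 0.0000)
After 1 day: (0.2800, 0.0800, 0.3600, 0.2800)
After 2 days: (0.2064, 0.2704, 0.2432, 0.2800)
After 3 days: (0.2216, 0.2171, 0.2754, 0.2859)
P(in Low after 3 days) = 0.2859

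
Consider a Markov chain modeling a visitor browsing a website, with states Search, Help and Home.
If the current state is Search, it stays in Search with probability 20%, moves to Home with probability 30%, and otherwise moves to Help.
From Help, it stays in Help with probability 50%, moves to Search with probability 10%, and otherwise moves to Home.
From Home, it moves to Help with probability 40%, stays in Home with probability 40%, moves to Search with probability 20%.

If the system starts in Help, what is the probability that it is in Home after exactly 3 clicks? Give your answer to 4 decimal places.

Propagate the distribution vector 3 clicks from Help.
After 0 clicks: (0.0000, 1.0000, 0.0000)
After 1 click: (0.1000, 0.5000, 0.4000)
After 2 clicks: (0.1500, 0.4600, 0.3900)
After 3 clicks: (0.1540, 0.4610, 0.3850)
P(in Home after 3 clicks) = 0.3850

0.3850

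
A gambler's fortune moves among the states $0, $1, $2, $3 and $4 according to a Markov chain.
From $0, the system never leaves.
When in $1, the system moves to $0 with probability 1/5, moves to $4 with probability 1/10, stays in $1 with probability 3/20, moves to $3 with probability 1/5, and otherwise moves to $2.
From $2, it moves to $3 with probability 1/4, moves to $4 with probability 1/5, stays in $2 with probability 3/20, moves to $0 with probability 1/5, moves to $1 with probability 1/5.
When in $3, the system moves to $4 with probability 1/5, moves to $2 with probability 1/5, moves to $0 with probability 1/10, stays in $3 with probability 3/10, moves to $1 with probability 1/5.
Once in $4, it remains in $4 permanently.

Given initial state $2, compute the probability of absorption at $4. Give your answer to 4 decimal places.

Let h(s) be the probability of absorption at $4 starting from transient state s. Then h($4) = 1 and h($0) = 0. By first-step analysis:
h($1) = 0.2·0 + 0.15·h($1) + 0.35·h($2) + 0.2·h($3) + 0.1·1
h($2) = 0.2·0 + 0.2·h($1) + 0.15·h($2) + 0.25·h($3) + 0.2·1
h($3) = 0.1·0 + 0.2·h($1) + 0.2·h($2) + 0.3·h($3) + 0.2·1
Solving: h($1) = 0.4595, h($2) = 0.5088, h($3) = 0.5624.
Starting from $2, the probability is 0.5088.

0.5088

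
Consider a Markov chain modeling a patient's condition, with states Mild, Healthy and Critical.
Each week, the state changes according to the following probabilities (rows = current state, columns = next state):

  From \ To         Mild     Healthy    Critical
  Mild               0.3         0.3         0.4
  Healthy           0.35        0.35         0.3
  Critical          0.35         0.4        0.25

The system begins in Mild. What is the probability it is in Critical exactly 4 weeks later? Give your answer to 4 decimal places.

0.3174

Propagate the distribution vector 4 weeks from Mild.
After 0 weeks: (1.0000, 0.0000, 0.0000)
After 1 week: (0.3000, 0.3000, 0.4000)
After 2 weeks: (0.3350, 0.3550, 0.3100)
After 3 weeks: (0.3333, 0.3488, 0.3180)
After 4 weeks: (0.3333, 0.3492, 0.3174)
P(in Critical after 4 weeks) = 0.3174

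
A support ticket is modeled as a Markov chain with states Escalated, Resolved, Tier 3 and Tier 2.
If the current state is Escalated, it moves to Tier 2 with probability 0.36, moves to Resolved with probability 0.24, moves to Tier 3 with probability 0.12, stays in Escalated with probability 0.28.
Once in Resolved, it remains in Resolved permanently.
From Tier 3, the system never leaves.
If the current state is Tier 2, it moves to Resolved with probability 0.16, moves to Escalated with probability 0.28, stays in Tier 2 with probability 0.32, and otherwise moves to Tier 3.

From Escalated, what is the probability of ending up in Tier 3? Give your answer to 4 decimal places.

Let h(s) be the probability of absorption at Tier 3 starting from transient state s. Then h(Tier 3) = 1 and h(Resolved) = 0. By first-step analysis:
h(Escalated) = 0.28·h(Escalated) + 0.24·0 + 0.12·1 + 0.36·h(Tier 2)
h(Tier 2) = 0.28·h(Escalated) + 0.16·0 + 0.24·1 + 0.32·h(Tier 2)
Solving: h(Escalated) = 0.4321, h(Tier 2) = 0.5309.
Starting from Escalated, the probability is 0.4321.

0.4321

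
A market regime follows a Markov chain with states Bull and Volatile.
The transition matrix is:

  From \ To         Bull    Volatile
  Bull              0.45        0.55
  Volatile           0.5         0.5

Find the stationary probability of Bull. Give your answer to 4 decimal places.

Let the stationary distribution be π with π = πP and π_1 + π_2 = 1.
π_1 = 0.45·π_1 + 0.5·π_2
Solving with the normalization constraint gives π = (0.4762, 0.5238).
So the stationary probability of Bull is 0.4762.

0.4762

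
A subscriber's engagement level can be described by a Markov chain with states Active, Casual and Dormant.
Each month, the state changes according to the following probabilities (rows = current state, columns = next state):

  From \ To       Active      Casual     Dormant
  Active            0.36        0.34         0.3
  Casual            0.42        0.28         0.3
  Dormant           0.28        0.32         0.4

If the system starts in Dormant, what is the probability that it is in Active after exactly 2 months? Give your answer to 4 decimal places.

0.3472

Sum over the intermediate state after 1 month:
P = P(Dormant→Active)·P(Active→Active) + P(Dormant→Casual)·P(Casual→Active) + P(Dormant→Dormant)·P(Dormant→Active)
  = 0.28×0.36 + 0.32×0.42 + 0.4×0.28
  = 0.1008 + 0.1344 + 0.1120 = 0.3472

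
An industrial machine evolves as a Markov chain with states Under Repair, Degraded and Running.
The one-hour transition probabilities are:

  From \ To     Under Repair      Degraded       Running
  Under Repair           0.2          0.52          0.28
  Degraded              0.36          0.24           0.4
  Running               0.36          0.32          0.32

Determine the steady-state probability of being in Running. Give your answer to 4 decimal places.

0.3359

Let the stationary distribution be π with π = πP and π_1 + π_2 + π_3 = 1.
π_1 = 0.2·π_1 + 0.36·π_2 + 0.36·π_3
π_2 = 0.52·π_1 + 0.24·π_2 + 0.32·π_3
Solving with the normalization constraint gives π = (0.3103, 0.3538, 0.3359).
So the stationary probability of Running is 0.3359.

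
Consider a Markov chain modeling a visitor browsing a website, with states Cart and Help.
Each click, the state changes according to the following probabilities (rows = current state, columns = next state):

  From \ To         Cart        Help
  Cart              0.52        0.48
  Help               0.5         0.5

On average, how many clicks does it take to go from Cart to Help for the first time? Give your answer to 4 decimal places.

Let t(s) be the expected number of clicks to first reach Help from state s, with t(Help) = 0. Conditioning on the first click:
t(Cart) = 1 + 0.52·t(Cart)
Solving: t(Cart) = 2.0833.
Expected clicks from Cart to Help: 2.0833.

2.0833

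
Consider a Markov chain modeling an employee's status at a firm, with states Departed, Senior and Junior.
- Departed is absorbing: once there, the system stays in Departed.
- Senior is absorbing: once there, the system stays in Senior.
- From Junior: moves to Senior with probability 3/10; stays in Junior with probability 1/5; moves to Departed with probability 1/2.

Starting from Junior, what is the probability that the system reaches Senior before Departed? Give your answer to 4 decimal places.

Let h(s) be the probability of absorption at Senior starting from transient state s. Then h(Senior) = 1 and h(Departed) = 0. By first-step analysis:
h(Junior) = 0.5·0 + 0.3·1 + 0.2·h(Junior)
Solving: h(Junior) = 0.3750.
Starting from Junior, the probability is 0.3750.

0.3750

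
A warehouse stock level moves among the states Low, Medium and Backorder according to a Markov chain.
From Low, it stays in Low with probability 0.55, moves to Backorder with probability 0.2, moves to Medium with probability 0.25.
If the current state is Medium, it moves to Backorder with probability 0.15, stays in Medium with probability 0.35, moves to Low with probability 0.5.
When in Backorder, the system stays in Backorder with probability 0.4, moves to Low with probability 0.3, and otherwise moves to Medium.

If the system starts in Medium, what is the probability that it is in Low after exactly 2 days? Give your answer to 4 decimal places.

Sum over the intermediate state after 1 day:
P = P(Medium→Low)·P(Low→Low) + P(Medium→Medium)·P(Medium→Low) + P(Medium→Backorder)·P(Backorder→Low)
  = 0.5×0.55 + 0.35×0.5 + 0.15×0.3
  = 0.2750 + 0.1750 + 0.0450 = 0.4950

0.4950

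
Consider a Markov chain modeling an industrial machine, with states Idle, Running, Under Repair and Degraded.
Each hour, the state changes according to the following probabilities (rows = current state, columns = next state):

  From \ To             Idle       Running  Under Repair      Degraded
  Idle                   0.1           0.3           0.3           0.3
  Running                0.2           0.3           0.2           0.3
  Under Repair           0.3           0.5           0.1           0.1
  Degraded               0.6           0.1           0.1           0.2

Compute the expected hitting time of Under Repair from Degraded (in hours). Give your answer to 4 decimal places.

Let t(s) be the expected number of hours to first reach Under Repair from state s, with t(Under Repair) = 0. Conditioning on the first hour:
t(Idle) = 1 + 0.1·t(Idle) + 0.3·t(Running) + 0.3·t(Degraded)
t(Running) = 1 + 0.2·t(Idle) + 0.3·t(Running) + 0.3·t(Degraded)
t(Degraded) = 1 + 0.6·t(Idle) + 0.1·t(Running) + 0.2·t(Degraded)
Solving: t(Idle) = 4.5267, t(Running) = 4.9794, t(Degraded) = 5.2675.
Expected hours from Degraded to Under Repair: 5.2675.

5.2675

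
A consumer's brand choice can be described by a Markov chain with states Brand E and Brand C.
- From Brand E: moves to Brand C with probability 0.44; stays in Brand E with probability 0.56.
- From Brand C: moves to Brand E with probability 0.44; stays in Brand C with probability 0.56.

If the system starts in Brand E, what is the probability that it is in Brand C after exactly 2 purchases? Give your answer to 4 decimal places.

Sum over the intermediate state after 1 purchase:
P = P(Brand E→Brand E)·P(Brand E→Brand C) + P(Brand E→Brand C)·P(Brand C→Brand C)
  = 0.56×0.44 + 0.44×0.56
  = 0.2464 + 0.2464 = 0.4928

0.4928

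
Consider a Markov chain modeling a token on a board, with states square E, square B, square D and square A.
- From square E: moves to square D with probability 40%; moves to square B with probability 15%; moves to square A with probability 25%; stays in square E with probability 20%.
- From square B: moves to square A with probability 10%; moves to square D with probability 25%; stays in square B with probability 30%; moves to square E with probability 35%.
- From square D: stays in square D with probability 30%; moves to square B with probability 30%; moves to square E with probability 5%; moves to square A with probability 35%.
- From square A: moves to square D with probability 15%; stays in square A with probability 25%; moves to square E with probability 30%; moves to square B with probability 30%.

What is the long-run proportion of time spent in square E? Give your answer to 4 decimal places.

0.2227

Let the stationary distribution be π with π = πP and π_1 + π_2 + π_3 + π_4 = 1.
π_1 = 0.2·π_1 + 0.35·π_2 + 0.05·π_3 + 0.3·π_4
π_2 = 0.15·π_1 + 0.3·π_2 + 0.3·π_3 + 0.3·π_4
π_3 = 0.4·π_1 + 0.25·π_2 + 0.3·π_3 + 0.15·π_4
Solving with the normalization constraint gives π = (0.2227, 0.2666, 0.2733, 0.2373).
So the stationary probability of square E is 0.2227.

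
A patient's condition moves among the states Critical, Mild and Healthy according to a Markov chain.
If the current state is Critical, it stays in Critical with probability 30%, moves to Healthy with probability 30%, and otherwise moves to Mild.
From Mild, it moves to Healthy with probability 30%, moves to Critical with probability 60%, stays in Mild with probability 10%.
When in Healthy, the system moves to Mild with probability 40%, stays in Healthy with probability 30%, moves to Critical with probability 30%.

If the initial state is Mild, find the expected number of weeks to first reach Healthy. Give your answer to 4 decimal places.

Let t(s) be the expected number of weeks to first reach Healthy from state s, with t(Healthy) = 0. Conditioning on the first week:
t(Critical) = 1 + 0.3·t(Critical) + 0.4·t(Mild)
t(Mild) = 1 + 0.6·t(Critical) + 0.1·t(Mild)
Solving: t(Critical) = 3.3333, t(Mild) = 3.3333.
Expected weeks from Mild to Healthy: 3.3333.

3.3333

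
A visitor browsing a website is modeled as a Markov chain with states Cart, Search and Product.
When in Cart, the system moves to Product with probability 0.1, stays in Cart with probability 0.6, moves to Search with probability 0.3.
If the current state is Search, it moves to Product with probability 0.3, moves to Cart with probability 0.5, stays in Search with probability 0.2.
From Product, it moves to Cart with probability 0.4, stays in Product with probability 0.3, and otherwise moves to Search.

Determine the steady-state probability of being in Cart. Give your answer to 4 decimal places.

Let the stationary distribution be π with π = πP and π_1 + π_2 + π_3 = 1.
π_1 = 0.6·π_1 + 0.5·π_2 + 0.4·π_3
π_2 = 0.3·π_1 + 0.2·π_2 + 0.3·π_3
Solving with the normalization constraint gives π = (0.5341, 0.2727, 0.1932).
So the stationary probability of Cart is 0.5341.

0.5341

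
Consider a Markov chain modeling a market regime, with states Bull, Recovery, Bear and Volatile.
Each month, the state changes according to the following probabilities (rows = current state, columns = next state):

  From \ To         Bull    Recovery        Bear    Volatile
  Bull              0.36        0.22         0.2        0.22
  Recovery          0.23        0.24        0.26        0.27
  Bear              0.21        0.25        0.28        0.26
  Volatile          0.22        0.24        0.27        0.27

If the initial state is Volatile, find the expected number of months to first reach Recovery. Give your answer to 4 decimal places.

4.2107

Let t(s) be the expected number of months to first reach Recovery from state s, with t(Recovery) = 0. Conditioning on the first month:
t(Bull) = 1 + 0.36·t(Bull) + 0.2·t(Bear) + 0.22·t(Volatile)
t(Bear) = 1 + 0.21·t(Bull) + 0.28·t(Bear) + 0.26·t(Volatile)
t(Volatile) = 1 + 0.22·t(Bull) + 0.27·t(Bear) + 0.27·t(Volatile)
Solving: t(Bull) = 4.3121, t(Bear) = 4.1671, t(Volatile) = 4.2107.
Expected months from Volatile to Recovery: 4.2107.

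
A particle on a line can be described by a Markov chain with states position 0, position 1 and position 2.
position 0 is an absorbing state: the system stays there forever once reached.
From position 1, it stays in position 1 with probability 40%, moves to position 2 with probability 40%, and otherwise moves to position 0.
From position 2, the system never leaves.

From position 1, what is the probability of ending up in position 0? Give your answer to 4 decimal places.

Let h(s) be the probability of absorption at position 0 starting from transient state s. Then h(position 0) = 1 and h(position 2) = 0. By first-step analysis:
h(position 1) = 0.2·1 + 0.4·h(position 1) + 0.4·0
Solving: h(position 1) = 0.3333.
Starting from position 1, the probability is 0.3333.

0.3333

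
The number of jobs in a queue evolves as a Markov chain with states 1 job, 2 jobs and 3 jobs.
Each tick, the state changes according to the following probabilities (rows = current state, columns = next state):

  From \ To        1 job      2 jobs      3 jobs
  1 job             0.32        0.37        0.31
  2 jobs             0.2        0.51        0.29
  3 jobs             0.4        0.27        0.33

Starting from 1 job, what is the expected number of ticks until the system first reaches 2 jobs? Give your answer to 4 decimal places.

2.9554

Let t(s) be the expected number of ticks to first reach 2 jobs from state s, with t(2 jobs) = 0. Conditioning on the first tick:
t(1 job) = 1 + 0.32·t(1 job) + 0.31·t(3 jobs)
t(3 jobs) = 1 + 0.4·t(1 job) + 0.33·t(3 jobs)
Solving: t(1 job) = 2.9554, t(3 jobs) = 3.2569.
Expected ticks from 1 job to 2 jobs: 2.9554.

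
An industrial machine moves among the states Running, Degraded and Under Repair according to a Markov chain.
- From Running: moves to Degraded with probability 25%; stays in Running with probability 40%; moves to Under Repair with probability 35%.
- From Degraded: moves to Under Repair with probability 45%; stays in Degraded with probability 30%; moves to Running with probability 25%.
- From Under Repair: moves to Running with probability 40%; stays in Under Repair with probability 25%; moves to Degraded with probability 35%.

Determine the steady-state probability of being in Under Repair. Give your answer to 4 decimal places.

Let the stationary distribution be π with π = πP and π_1 + π_2 + π_3 = 1.
π_1 = 0.4·π_1 + 0.25·π_2 + 0.4·π_3
π_2 = 0.25·π_1 + 0.3·π_2 + 0.35·π_3
Solving with the normalization constraint gives π = (0.3551, 0.2995, 0.3454).
So the stationary probability of Under Repair is 0.3454.

0.3454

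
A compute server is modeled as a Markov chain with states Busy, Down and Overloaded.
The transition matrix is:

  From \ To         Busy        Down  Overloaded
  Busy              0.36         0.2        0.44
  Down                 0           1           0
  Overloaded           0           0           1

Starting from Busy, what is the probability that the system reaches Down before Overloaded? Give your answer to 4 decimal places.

Let h(s) be the probability of absorption at Down starting from transient state s. Then h(Down) = 1 and h(Overloaded) = 0. By first-step analysis:
h(Busy) = 0.36·h(Busy) + 0.2·1 + 0.44·0
Solving: h(Busy) = 0.3125.
Starting from Busy, the probability is 0.3125.

0.3125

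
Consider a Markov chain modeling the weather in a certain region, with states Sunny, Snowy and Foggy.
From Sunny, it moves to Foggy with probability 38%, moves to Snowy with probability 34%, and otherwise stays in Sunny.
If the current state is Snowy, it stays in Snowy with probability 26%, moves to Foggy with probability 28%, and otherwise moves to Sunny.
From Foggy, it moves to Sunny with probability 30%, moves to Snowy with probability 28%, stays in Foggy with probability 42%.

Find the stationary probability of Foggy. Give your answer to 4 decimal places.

Let the stationary distribution be π with π = πP and π_1 + π_2 + π_3 = 1.
π_1 = 0.28·π_1 + 0.46·π_2 + 0.3·π_3
π_2 = 0.34·π_1 + 0.26·π_2 + 0.28·π_3
Solving with the normalization constraint gives π = (0.3403, 0.2945, 0.3652).
So the stationary probability of Foggy is 0.3652.

0.3652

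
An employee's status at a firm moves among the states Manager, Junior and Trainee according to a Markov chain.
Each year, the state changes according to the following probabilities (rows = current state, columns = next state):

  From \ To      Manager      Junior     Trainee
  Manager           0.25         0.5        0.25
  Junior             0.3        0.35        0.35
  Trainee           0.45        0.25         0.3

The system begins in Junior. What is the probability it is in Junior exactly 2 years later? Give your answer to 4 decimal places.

Sum over the intermediate state after 1 year:
P = P(Junior→Manager)·P(Manager→Junior) + P(Junior→Junior)·P(Junior→Junior) + P(Junior→Trainee)·P(Trainee→Junior)
  = 0.3×0.5 + 0.35×0.35 + 0.35×0.25
  = 0.1500 + 0.1225 + 0.0875 = 0.3600

0.3600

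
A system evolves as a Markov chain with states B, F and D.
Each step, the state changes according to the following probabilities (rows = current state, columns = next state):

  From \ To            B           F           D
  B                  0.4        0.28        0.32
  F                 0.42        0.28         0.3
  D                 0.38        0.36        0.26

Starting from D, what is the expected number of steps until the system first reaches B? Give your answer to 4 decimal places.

2.5424

Let t(s) be the expected number of steps to first reach B from state s, with t(B) = 0. Conditioning on the first step:
t(F) = 1 + 0.28·t(F) + 0.3·t(D)
t(D) = 1 + 0.36·t(F) + 0.26·t(D)
Solving: t(F) = 2.4482, t(D) = 2.5424.
Expected steps from D to B: 2.5424.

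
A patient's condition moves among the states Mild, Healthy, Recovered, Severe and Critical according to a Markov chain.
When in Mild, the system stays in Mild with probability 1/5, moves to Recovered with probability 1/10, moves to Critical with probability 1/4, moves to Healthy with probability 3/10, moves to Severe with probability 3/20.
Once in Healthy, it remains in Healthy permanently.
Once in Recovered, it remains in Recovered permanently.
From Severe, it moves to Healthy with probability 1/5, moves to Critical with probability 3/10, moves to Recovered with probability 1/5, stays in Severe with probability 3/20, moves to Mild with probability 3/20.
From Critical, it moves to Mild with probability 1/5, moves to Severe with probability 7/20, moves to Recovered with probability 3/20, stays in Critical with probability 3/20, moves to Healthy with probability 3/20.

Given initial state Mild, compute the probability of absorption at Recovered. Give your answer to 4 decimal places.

0.3495

Let h(s) be the probability of absorption at Recovered starting from transient state s. Then h(Recovered) = 1 and h(Healthy) = 0. By first-step analysis:
h(Mild) = 0.2·h(Mild) + 0.3·0 + 0.1·1 + 0.15·h(Severe) + 0.25·h(Critical)
h(Severe) = 0.15·h(Mild) + 0.2·0 + 0.2·1 + 0.15·h(Severe) + 0.3·h(Critical)
h(Critical) = 0.2·h(Mild) + 0.15·0 + 0.15·1 + 0.35·h(Severe) + 0.15·h(Critical)
Solving: h(Mild) = 0.3495, h(Severe) = 0.4543, h(Critical) = 0.4458.
Starting from Mild, the probability is 0.3495.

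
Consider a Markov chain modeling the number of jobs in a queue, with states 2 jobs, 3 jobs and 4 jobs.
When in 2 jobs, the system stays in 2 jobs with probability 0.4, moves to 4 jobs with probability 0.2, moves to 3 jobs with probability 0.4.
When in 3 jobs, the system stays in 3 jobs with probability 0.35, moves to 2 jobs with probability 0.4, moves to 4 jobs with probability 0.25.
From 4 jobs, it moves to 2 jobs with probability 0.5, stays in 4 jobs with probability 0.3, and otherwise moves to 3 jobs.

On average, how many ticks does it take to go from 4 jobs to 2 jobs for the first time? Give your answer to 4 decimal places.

2.0988

Let t(s) be the expected number of ticks to first reach 2 jobs from state s, with t(2 jobs) = 0. Conditioning on the first tick:
t(3 jobs) = 1 + 0.35·t(3 jobs) + 0.25·t(4 jobs)
t(4 jobs) = 1 + 0.2·t(3 jobs) + 0.3·t(4 jobs)
Solving: t(3 jobs) = 2.3457, t(4 jobs) = 2.0988.
Expected ticks from 4 jobs to 2 jobs: 2.0988.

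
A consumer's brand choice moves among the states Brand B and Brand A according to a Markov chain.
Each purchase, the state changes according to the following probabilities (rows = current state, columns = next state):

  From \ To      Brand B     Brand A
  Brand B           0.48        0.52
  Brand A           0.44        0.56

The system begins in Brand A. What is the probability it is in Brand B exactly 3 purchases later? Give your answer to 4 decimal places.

Propagate the distribution vector 3 purchases from Brand A.
After 0 purchases: (0.0000, 1.0000)
After 1 purchase: (0.4400, 0.5600)
After 2 purchases: (0.4576, 0.5424)
After 3 purchases: (0.4583, 0.5417)
P(in Brand B after 3 purchases) = 0.4583

0.4583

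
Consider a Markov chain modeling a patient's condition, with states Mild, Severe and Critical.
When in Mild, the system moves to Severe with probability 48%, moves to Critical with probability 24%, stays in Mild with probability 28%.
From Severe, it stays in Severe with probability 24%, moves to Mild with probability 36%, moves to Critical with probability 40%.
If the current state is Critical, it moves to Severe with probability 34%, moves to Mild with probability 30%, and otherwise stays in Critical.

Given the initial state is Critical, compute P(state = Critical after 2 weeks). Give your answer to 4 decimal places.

0.3376

Sum over the intermediate state after 1 week:
P = P(Critical→Mild)·P(Mild→Critical) + P(Critical→Severe)·P(Severe→Critical) + P(Critical→Critical)·P(Critical→Critical)
  = 0.3×0.24 + 0.34×0.4 + 0.36×0.36
  = 0.0720 + 0.1360 + 0.1296 = 0.3376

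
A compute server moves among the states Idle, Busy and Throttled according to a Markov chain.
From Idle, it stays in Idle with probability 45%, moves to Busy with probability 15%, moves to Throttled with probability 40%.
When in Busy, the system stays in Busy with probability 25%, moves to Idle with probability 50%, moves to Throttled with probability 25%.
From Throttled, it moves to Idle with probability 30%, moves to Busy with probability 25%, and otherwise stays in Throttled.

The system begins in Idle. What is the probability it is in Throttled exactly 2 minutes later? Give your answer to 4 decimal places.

0.3975

Sum over the intermediate state after 1 minute:
P = P(Idle→Idle)·P(Idle→Throttled) + P(Idle→Busy)·P(Busy→Throttled) + P(Idle→Throttled)·P(Throttled→Throttled)
  = 0.45×0.4 + 0.15×0.25 + 0.4×0.45
  = 0.1800 + 0.0375 + 0.1800 = 0.3975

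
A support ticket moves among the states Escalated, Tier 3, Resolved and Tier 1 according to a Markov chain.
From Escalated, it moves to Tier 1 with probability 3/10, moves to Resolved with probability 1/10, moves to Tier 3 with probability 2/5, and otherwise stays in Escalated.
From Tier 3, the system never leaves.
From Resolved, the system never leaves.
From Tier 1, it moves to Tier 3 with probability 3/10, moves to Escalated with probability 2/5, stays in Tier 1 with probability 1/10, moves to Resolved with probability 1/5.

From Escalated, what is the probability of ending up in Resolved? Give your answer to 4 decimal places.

Let h(s) be the probability of absorption at Resolved starting from transient state s. Then h(Resolved) = 1 and h(Tier 3) = 0. By first-step analysis:
h(Escalated) = 0.2·h(Escalated) + 0.4·0 + 0.1·1 + 0.3·h(Tier 1)
h(Tier 1) = 0.4·h(Escalated) + 0.3·0 + 0.2·1 + 0.1·h(Tier 1)
Solving: h(Escalated) = 0.2500, h(Tier 1) = 0.3333.
Starting from Escalated, the probability is 0.2500.

0.2500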